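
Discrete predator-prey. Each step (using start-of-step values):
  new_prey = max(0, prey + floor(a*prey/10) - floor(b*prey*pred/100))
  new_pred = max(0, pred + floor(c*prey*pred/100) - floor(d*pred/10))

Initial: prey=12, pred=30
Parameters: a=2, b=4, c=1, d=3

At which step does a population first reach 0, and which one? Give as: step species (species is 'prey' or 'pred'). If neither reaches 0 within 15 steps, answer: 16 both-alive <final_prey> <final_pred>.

Step 1: prey: 12+2-14=0; pred: 30+3-9=24
First extinction: prey at step 1

Answer: 1 prey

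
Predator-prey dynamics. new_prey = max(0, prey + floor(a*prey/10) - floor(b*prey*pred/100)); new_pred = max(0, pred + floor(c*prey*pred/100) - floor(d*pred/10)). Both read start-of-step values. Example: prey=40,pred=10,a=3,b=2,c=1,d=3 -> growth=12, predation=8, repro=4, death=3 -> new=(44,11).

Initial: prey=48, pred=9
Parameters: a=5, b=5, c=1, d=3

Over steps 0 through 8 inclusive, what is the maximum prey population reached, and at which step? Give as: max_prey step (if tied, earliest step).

Step 1: prey: 48+24-21=51; pred: 9+4-2=11
Step 2: prey: 51+25-28=48; pred: 11+5-3=13
Step 3: prey: 48+24-31=41; pred: 13+6-3=16
Step 4: prey: 41+20-32=29; pred: 16+6-4=18
Step 5: prey: 29+14-26=17; pred: 18+5-5=18
Step 6: prey: 17+8-15=10; pred: 18+3-5=16
Step 7: prey: 10+5-8=7; pred: 16+1-4=13
Step 8: prey: 7+3-4=6; pred: 13+0-3=10
Max prey = 51 at step 1

Answer: 51 1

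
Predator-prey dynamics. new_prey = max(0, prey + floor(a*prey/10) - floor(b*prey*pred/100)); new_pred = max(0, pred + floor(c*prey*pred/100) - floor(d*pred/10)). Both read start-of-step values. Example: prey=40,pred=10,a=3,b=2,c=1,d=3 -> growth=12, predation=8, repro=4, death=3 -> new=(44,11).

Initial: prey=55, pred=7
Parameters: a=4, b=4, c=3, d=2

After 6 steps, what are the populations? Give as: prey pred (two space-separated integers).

Answer: 0 49

Derivation:
Step 1: prey: 55+22-15=62; pred: 7+11-1=17
Step 2: prey: 62+24-42=44; pred: 17+31-3=45
Step 3: prey: 44+17-79=0; pred: 45+59-9=95
Step 4: prey: 0+0-0=0; pred: 95+0-19=76
Step 5: prey: 0+0-0=0; pred: 76+0-15=61
Step 6: prey: 0+0-0=0; pred: 61+0-12=49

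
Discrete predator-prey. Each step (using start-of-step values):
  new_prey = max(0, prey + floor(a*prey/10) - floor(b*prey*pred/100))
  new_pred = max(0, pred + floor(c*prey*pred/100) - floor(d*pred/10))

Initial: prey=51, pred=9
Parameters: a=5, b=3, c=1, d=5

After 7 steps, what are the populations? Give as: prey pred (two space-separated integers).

Answer: 22 50

Derivation:
Step 1: prey: 51+25-13=63; pred: 9+4-4=9
Step 2: prey: 63+31-17=77; pred: 9+5-4=10
Step 3: prey: 77+38-23=92; pred: 10+7-5=12
Step 4: prey: 92+46-33=105; pred: 12+11-6=17
Step 5: prey: 105+52-53=104; pred: 17+17-8=26
Step 6: prey: 104+52-81=75; pred: 26+27-13=40
Step 7: prey: 75+37-90=22; pred: 40+30-20=50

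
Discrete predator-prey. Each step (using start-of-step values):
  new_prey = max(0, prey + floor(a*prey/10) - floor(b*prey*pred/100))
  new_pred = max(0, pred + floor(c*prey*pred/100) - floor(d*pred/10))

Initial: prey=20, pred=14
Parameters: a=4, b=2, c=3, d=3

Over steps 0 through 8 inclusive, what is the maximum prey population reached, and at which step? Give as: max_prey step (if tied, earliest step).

Step 1: prey: 20+8-5=23; pred: 14+8-4=18
Step 2: prey: 23+9-8=24; pred: 18+12-5=25
Step 3: prey: 24+9-12=21; pred: 25+18-7=36
Step 4: prey: 21+8-15=14; pred: 36+22-10=48
Step 5: prey: 14+5-13=6; pred: 48+20-14=54
Step 6: prey: 6+2-6=2; pred: 54+9-16=47
Step 7: prey: 2+0-1=1; pred: 47+2-14=35
Step 8: prey: 1+0-0=1; pred: 35+1-10=26
Max prey = 24 at step 2

Answer: 24 2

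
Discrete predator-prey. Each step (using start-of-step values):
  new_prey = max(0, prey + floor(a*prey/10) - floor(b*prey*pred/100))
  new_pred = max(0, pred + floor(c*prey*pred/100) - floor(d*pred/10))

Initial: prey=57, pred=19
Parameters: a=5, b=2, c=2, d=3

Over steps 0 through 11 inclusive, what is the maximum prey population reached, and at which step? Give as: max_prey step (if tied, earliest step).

Step 1: prey: 57+28-21=64; pred: 19+21-5=35
Step 2: prey: 64+32-44=52; pred: 35+44-10=69
Step 3: prey: 52+26-71=7; pred: 69+71-20=120
Step 4: prey: 7+3-16=0; pred: 120+16-36=100
Step 5: prey: 0+0-0=0; pred: 100+0-30=70
Step 6: prey: 0+0-0=0; pred: 70+0-21=49
Step 7: prey: 0+0-0=0; pred: 49+0-14=35
Step 8: prey: 0+0-0=0; pred: 35+0-10=25
Step 9: prey: 0+0-0=0; pred: 25+0-7=18
Step 10: prey: 0+0-0=0; pred: 18+0-5=13
Step 11: prey: 0+0-0=0; pred: 13+0-3=10
Max prey = 64 at step 1

Answer: 64 1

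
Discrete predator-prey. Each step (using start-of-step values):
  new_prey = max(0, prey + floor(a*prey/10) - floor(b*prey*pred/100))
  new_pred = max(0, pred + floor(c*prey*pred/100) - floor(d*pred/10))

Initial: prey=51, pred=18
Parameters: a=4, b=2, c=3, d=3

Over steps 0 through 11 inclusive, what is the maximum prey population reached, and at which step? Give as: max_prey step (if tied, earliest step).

Answer: 53 1

Derivation:
Step 1: prey: 51+20-18=53; pred: 18+27-5=40
Step 2: prey: 53+21-42=32; pred: 40+63-12=91
Step 3: prey: 32+12-58=0; pred: 91+87-27=151
Step 4: prey: 0+0-0=0; pred: 151+0-45=106
Step 5: prey: 0+0-0=0; pred: 106+0-31=75
Step 6: prey: 0+0-0=0; pred: 75+0-22=53
Step 7: prey: 0+0-0=0; pred: 53+0-15=38
Step 8: prey: 0+0-0=0; pred: 38+0-11=27
Step 9: prey: 0+0-0=0; pred: 27+0-8=19
Step 10: prey: 0+0-0=0; pred: 19+0-5=14
Step 11: prey: 0+0-0=0; pred: 14+0-4=10
Max prey = 53 at step 1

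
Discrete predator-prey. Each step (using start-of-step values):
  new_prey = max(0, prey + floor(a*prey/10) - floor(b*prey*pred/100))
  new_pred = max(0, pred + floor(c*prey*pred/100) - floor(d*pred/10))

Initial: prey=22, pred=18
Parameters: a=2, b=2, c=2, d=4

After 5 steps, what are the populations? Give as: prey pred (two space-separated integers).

Step 1: prey: 22+4-7=19; pred: 18+7-7=18
Step 2: prey: 19+3-6=16; pred: 18+6-7=17
Step 3: prey: 16+3-5=14; pred: 17+5-6=16
Step 4: prey: 14+2-4=12; pred: 16+4-6=14
Step 5: prey: 12+2-3=11; pred: 14+3-5=12

Answer: 11 12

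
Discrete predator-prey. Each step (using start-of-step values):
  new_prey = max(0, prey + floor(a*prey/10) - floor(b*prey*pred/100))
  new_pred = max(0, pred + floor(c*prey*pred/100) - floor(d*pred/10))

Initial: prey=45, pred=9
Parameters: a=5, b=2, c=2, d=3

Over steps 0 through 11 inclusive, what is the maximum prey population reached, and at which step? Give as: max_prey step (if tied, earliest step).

Step 1: prey: 45+22-8=59; pred: 9+8-2=15
Step 2: prey: 59+29-17=71; pred: 15+17-4=28
Step 3: prey: 71+35-39=67; pred: 28+39-8=59
Step 4: prey: 67+33-79=21; pred: 59+79-17=121
Step 5: prey: 21+10-50=0; pred: 121+50-36=135
Step 6: prey: 0+0-0=0; pred: 135+0-40=95
Step 7: prey: 0+0-0=0; pred: 95+0-28=67
Step 8: prey: 0+0-0=0; pred: 67+0-20=47
Step 9: prey: 0+0-0=0; pred: 47+0-14=33
Step 10: prey: 0+0-0=0; pred: 33+0-9=24
Step 11: prey: 0+0-0=0; pred: 24+0-7=17
Max prey = 71 at step 2

Answer: 71 2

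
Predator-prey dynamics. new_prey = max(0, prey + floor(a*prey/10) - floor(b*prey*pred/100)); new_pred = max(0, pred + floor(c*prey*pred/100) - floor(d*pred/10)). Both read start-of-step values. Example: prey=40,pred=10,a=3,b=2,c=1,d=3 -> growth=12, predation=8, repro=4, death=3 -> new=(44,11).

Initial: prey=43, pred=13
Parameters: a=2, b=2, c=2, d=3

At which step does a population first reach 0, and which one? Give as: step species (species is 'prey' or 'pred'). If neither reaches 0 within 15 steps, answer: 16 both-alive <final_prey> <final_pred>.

Answer: 16 both-alive 1 3

Derivation:
Step 1: prey: 43+8-11=40; pred: 13+11-3=21
Step 2: prey: 40+8-16=32; pred: 21+16-6=31
Step 3: prey: 32+6-19=19; pred: 31+19-9=41
Step 4: prey: 19+3-15=7; pred: 41+15-12=44
Step 5: prey: 7+1-6=2; pred: 44+6-13=37
Step 6: prey: 2+0-1=1; pred: 37+1-11=27
Step 7: prey: 1+0-0=1; pred: 27+0-8=19
Step 8: prey: 1+0-0=1; pred: 19+0-5=14
Step 9: prey: 1+0-0=1; pred: 14+0-4=10
Step 10: prey: 1+0-0=1; pred: 10+0-3=7
Step 11: prey: 1+0-0=1; pred: 7+0-2=5
Step 12: prey: 1+0-0=1; pred: 5+0-1=4
Step 13: prey: 1+0-0=1; pred: 4+0-1=3
Step 14: prey: 1+0-0=1; pred: 3+0-0=3
Steps 15-15: state stable at prey=1, pred=3 (no change)
No extinction within 15 steps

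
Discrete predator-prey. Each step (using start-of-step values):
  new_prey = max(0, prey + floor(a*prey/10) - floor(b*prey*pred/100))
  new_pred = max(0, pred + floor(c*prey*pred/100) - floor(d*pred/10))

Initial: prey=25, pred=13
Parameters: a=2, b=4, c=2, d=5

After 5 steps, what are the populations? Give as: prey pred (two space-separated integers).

Step 1: prey: 25+5-13=17; pred: 13+6-6=13
Step 2: prey: 17+3-8=12; pred: 13+4-6=11
Step 3: prey: 12+2-5=9; pred: 11+2-5=8
Step 4: prey: 9+1-2=8; pred: 8+1-4=5
Step 5: prey: 8+1-1=8; pred: 5+0-2=3

Answer: 8 3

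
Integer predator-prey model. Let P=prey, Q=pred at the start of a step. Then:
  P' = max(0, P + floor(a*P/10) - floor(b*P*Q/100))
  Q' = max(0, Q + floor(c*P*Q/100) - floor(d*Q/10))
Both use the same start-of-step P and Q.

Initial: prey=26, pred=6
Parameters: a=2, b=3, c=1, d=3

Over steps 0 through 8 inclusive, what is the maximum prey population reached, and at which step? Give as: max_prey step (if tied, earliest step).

Answer: 28 2

Derivation:
Step 1: prey: 26+5-4=27; pred: 6+1-1=6
Step 2: prey: 27+5-4=28; pred: 6+1-1=6
Step 3: prey: 28+5-5=28; pred: 6+1-1=6
Step 4: prey: 28+5-5=28; pred: 6+1-1=6
Step 5: prey: 28+5-5=28; pred: 6+1-1=6
Step 6: prey: 28+5-5=28; pred: 6+1-1=6
Step 7: prey: 28+5-5=28; pred: 6+1-1=6
Step 8: prey: 28+5-5=28; pred: 6+1-1=6
Max prey = 28 at step 2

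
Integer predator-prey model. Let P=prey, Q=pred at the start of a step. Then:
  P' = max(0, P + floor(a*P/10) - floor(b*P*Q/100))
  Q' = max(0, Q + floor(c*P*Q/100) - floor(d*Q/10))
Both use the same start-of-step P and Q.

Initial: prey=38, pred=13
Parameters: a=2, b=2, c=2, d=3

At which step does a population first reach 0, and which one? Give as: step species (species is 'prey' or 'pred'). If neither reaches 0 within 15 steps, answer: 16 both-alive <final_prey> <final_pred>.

Answer: 16 both-alive 2 3

Derivation:
Step 1: prey: 38+7-9=36; pred: 13+9-3=19
Step 2: prey: 36+7-13=30; pred: 19+13-5=27
Step 3: prey: 30+6-16=20; pred: 27+16-8=35
Step 4: prey: 20+4-14=10; pred: 35+14-10=39
Step 5: prey: 10+2-7=5; pred: 39+7-11=35
Step 6: prey: 5+1-3=3; pred: 35+3-10=28
Step 7: prey: 3+0-1=2; pred: 28+1-8=21
Step 8: prey: 2+0-0=2; pred: 21+0-6=15
Step 9: prey: 2+0-0=2; pred: 15+0-4=11
Step 10: prey: 2+0-0=2; pred: 11+0-3=8
Step 11: prey: 2+0-0=2; pred: 8+0-2=6
Step 12: prey: 2+0-0=2; pred: 6+0-1=5
Step 13: prey: 2+0-0=2; pred: 5+0-1=4
Step 14: prey: 2+0-0=2; pred: 4+0-1=3
Step 15: prey: 2+0-0=2; pred: 3+0-0=3
No extinction within 15 steps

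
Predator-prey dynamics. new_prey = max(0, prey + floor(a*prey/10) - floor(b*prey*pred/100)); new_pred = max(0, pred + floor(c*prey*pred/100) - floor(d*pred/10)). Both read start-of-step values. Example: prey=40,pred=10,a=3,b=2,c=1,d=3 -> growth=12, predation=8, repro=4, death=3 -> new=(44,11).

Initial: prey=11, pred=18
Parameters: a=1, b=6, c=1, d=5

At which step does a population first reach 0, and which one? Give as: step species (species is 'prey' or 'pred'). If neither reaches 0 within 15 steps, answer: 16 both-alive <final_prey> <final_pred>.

Step 1: prey: 11+1-11=1; pred: 18+1-9=10
Step 2: prey: 1+0-0=1; pred: 10+0-5=5
Step 3: prey: 1+0-0=1; pred: 5+0-2=3
Step 4: prey: 1+0-0=1; pred: 3+0-1=2
Step 5: prey: 1+0-0=1; pred: 2+0-1=1
Step 6: prey: 1+0-0=1; pred: 1+0-0=1
Steps 7-15: state stable at prey=1, pred=1 (no change)
No extinction within 15 steps

Answer: 16 both-alive 1 1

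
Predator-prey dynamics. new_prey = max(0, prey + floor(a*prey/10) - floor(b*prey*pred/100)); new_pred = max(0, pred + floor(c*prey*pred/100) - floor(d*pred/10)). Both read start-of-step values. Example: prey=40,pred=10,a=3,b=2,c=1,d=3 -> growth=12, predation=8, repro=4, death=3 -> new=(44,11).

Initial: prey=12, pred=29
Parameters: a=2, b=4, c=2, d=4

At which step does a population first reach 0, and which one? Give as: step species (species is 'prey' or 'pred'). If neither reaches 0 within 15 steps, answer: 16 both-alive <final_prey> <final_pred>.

Step 1: prey: 12+2-13=1; pred: 29+6-11=24
Step 2: prey: 1+0-0=1; pred: 24+0-9=15
Step 3: prey: 1+0-0=1; pred: 15+0-6=9
Step 4: prey: 1+0-0=1; pred: 9+0-3=6
Step 5: prey: 1+0-0=1; pred: 6+0-2=4
Step 6: prey: 1+0-0=1; pred: 4+0-1=3
Step 7: prey: 1+0-0=1; pred: 3+0-1=2
Step 8: prey: 1+0-0=1; pred: 2+0-0=2
Steps 9-15: state stable at prey=1, pred=2 (no change)
No extinction within 15 steps

Answer: 16 both-alive 1 2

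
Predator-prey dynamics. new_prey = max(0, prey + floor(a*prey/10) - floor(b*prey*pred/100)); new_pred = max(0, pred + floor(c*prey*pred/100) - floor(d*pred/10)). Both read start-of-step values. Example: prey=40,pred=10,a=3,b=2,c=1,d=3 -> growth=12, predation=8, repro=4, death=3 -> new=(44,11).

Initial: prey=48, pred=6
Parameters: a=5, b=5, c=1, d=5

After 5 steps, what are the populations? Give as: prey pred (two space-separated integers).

Step 1: prey: 48+24-14=58; pred: 6+2-3=5
Step 2: prey: 58+29-14=73; pred: 5+2-2=5
Step 3: prey: 73+36-18=91; pred: 5+3-2=6
Step 4: prey: 91+45-27=109; pred: 6+5-3=8
Step 5: prey: 109+54-43=120; pred: 8+8-4=12

Answer: 120 12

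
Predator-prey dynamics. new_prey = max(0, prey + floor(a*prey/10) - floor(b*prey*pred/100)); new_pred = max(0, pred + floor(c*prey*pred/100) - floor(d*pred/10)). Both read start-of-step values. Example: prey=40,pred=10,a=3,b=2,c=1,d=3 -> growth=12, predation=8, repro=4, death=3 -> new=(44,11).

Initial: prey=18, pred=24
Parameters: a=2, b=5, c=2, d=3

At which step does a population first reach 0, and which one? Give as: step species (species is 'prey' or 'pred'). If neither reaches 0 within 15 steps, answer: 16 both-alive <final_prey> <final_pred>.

Answer: 1 prey

Derivation:
Step 1: prey: 18+3-21=0; pred: 24+8-7=25
First extinction: prey at step 1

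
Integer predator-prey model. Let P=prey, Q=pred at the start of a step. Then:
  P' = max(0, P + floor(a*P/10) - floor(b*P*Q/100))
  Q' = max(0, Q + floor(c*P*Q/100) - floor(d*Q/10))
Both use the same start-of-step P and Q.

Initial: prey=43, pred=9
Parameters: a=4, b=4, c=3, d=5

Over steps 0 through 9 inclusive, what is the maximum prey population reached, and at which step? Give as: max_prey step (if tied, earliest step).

Step 1: prey: 43+17-15=45; pred: 9+11-4=16
Step 2: prey: 45+18-28=35; pred: 16+21-8=29
Step 3: prey: 35+14-40=9; pred: 29+30-14=45
Step 4: prey: 9+3-16=0; pred: 45+12-22=35
Step 5: prey: 0+0-0=0; pred: 35+0-17=18
Step 6: prey: 0+0-0=0; pred: 18+0-9=9
Step 7: prey: 0+0-0=0; pred: 9+0-4=5
Step 8: prey: 0+0-0=0; pred: 5+0-2=3
Step 9: prey: 0+0-0=0; pred: 3+0-1=2
Max prey = 45 at step 1

Answer: 45 1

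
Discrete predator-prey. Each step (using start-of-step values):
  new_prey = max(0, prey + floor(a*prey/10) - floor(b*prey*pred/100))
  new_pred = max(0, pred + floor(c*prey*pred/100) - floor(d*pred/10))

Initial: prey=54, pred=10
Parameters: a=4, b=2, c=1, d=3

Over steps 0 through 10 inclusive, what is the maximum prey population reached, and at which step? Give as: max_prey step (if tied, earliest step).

Step 1: prey: 54+21-10=65; pred: 10+5-3=12
Step 2: prey: 65+26-15=76; pred: 12+7-3=16
Step 3: prey: 76+30-24=82; pred: 16+12-4=24
Step 4: prey: 82+32-39=75; pred: 24+19-7=36
Step 5: prey: 75+30-54=51; pred: 36+27-10=53
Step 6: prey: 51+20-54=17; pred: 53+27-15=65
Step 7: prey: 17+6-22=1; pred: 65+11-19=57
Step 8: prey: 1+0-1=0; pred: 57+0-17=40
Step 9: prey: 0+0-0=0; pred: 40+0-12=28
Step 10: prey: 0+0-0=0; pred: 28+0-8=20
Max prey = 82 at step 3

Answer: 82 3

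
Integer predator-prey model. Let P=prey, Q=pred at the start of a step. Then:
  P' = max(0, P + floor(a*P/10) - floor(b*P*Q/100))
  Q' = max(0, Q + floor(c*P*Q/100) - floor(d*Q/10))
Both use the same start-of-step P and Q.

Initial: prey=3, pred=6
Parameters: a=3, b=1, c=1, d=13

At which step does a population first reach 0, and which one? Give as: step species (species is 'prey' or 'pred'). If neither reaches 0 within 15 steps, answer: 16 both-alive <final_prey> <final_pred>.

Step 1: prey: 3+0-0=3; pred: 6+0-7=0
First extinction: pred at step 1

Answer: 1 pred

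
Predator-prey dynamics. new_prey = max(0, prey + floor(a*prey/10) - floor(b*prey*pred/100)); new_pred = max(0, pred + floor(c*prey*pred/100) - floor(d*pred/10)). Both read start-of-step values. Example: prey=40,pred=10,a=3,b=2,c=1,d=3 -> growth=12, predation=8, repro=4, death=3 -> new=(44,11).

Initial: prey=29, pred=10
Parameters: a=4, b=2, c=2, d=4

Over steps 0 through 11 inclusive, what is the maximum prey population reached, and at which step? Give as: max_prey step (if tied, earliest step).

Answer: 47 3

Derivation:
Step 1: prey: 29+11-5=35; pred: 10+5-4=11
Step 2: prey: 35+14-7=42; pred: 11+7-4=14
Step 3: prey: 42+16-11=47; pred: 14+11-5=20
Step 4: prey: 47+18-18=47; pred: 20+18-8=30
Step 5: prey: 47+18-28=37; pred: 30+28-12=46
Step 6: prey: 37+14-34=17; pred: 46+34-18=62
Step 7: prey: 17+6-21=2; pred: 62+21-24=59
Step 8: prey: 2+0-2=0; pred: 59+2-23=38
Step 9: prey: 0+0-0=0; pred: 38+0-15=23
Step 10: prey: 0+0-0=0; pred: 23+0-9=14
Step 11: prey: 0+0-0=0; pred: 14+0-5=9
Max prey = 47 at step 3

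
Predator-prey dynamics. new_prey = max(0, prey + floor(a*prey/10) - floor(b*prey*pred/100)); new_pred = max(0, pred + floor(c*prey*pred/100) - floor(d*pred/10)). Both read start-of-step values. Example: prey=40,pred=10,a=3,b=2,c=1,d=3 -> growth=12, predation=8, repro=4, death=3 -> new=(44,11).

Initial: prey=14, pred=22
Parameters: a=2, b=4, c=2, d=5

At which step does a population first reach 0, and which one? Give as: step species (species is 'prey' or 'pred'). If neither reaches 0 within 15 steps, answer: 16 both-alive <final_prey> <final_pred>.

Answer: 16 both-alive 2 1

Derivation:
Step 1: prey: 14+2-12=4; pred: 22+6-11=17
Step 2: prey: 4+0-2=2; pred: 17+1-8=10
Step 3: prey: 2+0-0=2; pred: 10+0-5=5
Step 4: prey: 2+0-0=2; pred: 5+0-2=3
Step 5: prey: 2+0-0=2; pred: 3+0-1=2
Step 6: prey: 2+0-0=2; pred: 2+0-1=1
Step 7: prey: 2+0-0=2; pred: 1+0-0=1
Steps 8-15: state stable at prey=2, pred=1 (no change)
No extinction within 15 steps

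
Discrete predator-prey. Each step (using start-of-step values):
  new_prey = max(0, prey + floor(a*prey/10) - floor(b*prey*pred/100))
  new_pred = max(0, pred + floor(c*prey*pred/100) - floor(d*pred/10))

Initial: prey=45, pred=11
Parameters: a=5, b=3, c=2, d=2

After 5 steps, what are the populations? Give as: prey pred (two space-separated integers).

Answer: 0 64

Derivation:
Step 1: prey: 45+22-14=53; pred: 11+9-2=18
Step 2: prey: 53+26-28=51; pred: 18+19-3=34
Step 3: prey: 51+25-52=24; pred: 34+34-6=62
Step 4: prey: 24+12-44=0; pred: 62+29-12=79
Step 5: prey: 0+0-0=0; pred: 79+0-15=64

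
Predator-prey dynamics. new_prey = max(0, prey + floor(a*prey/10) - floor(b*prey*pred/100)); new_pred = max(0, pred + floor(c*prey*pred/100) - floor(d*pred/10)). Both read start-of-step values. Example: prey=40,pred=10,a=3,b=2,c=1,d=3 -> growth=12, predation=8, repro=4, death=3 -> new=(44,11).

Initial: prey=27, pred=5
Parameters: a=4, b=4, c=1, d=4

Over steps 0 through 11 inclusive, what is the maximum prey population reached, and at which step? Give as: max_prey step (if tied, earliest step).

Step 1: prey: 27+10-5=32; pred: 5+1-2=4
Step 2: prey: 32+12-5=39; pred: 4+1-1=4
Step 3: prey: 39+15-6=48; pred: 4+1-1=4
Step 4: prey: 48+19-7=60; pred: 4+1-1=4
Step 5: prey: 60+24-9=75; pred: 4+2-1=5
Step 6: prey: 75+30-15=90; pred: 5+3-2=6
Step 7: prey: 90+36-21=105; pred: 6+5-2=9
Step 8: prey: 105+42-37=110; pred: 9+9-3=15
Step 9: prey: 110+44-66=88; pred: 15+16-6=25
Step 10: prey: 88+35-88=35; pred: 25+22-10=37
Step 11: prey: 35+14-51=0; pred: 37+12-14=35
Max prey = 110 at step 8

Answer: 110 8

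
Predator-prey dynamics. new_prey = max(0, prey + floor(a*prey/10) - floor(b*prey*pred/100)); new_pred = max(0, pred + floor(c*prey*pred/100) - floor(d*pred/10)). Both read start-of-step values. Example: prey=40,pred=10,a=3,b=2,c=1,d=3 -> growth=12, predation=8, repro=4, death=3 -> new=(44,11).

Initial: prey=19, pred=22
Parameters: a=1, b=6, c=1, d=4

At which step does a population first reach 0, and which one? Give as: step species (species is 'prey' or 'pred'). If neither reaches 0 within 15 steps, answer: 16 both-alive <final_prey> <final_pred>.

Step 1: prey: 19+1-25=0; pred: 22+4-8=18
First extinction: prey at step 1

Answer: 1 prey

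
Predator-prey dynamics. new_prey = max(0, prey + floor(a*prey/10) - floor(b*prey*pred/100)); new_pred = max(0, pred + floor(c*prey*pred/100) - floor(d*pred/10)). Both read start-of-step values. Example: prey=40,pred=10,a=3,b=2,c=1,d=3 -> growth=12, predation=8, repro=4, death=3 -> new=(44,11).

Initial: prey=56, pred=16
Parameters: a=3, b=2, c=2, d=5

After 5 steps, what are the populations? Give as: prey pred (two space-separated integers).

Answer: 1 30

Derivation:
Step 1: prey: 56+16-17=55; pred: 16+17-8=25
Step 2: prey: 55+16-27=44; pred: 25+27-12=40
Step 3: prey: 44+13-35=22; pred: 40+35-20=55
Step 4: prey: 22+6-24=4; pred: 55+24-27=52
Step 5: prey: 4+1-4=1; pred: 52+4-26=30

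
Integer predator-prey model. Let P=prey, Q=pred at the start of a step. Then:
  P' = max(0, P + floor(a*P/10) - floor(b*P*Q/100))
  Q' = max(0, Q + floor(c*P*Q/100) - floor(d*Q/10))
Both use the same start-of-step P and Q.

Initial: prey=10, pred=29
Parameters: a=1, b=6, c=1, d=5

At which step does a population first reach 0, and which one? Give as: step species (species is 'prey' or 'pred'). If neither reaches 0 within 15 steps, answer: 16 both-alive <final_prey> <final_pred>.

Answer: 1 prey

Derivation:
Step 1: prey: 10+1-17=0; pred: 29+2-14=17
First extinction: prey at step 1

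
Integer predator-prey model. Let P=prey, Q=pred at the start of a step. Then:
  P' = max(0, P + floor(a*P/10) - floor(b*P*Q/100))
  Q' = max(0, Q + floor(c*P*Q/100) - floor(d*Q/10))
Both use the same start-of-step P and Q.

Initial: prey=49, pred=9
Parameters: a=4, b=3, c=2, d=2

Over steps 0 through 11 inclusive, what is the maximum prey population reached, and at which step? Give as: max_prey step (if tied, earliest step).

Step 1: prey: 49+19-13=55; pred: 9+8-1=16
Step 2: prey: 55+22-26=51; pred: 16+17-3=30
Step 3: prey: 51+20-45=26; pred: 30+30-6=54
Step 4: prey: 26+10-42=0; pred: 54+28-10=72
Step 5: prey: 0+0-0=0; pred: 72+0-14=58
Step 6: prey: 0+0-0=0; pred: 58+0-11=47
Step 7: prey: 0+0-0=0; pred: 47+0-9=38
Step 8: prey: 0+0-0=0; pred: 38+0-7=31
Step 9: prey: 0+0-0=0; pred: 31+0-6=25
Step 10: prey: 0+0-0=0; pred: 25+0-5=20
Step 11: prey: 0+0-0=0; pred: 20+0-4=16
Max prey = 55 at step 1

Answer: 55 1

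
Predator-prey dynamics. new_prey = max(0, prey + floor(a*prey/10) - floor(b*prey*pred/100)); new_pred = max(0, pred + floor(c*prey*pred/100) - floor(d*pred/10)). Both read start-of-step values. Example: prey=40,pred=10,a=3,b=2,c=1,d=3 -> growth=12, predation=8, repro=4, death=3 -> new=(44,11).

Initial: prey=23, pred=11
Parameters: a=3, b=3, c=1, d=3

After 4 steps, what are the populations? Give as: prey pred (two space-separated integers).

Answer: 24 7

Derivation:
Step 1: prey: 23+6-7=22; pred: 11+2-3=10
Step 2: prey: 22+6-6=22; pred: 10+2-3=9
Step 3: prey: 22+6-5=23; pred: 9+1-2=8
Step 4: prey: 23+6-5=24; pred: 8+1-2=7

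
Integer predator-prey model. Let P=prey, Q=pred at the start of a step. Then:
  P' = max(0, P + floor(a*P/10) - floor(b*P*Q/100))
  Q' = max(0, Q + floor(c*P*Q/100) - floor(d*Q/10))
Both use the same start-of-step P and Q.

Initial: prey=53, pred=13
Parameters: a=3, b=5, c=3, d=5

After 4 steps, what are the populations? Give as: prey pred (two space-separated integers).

Step 1: prey: 53+15-34=34; pred: 13+20-6=27
Step 2: prey: 34+10-45=0; pred: 27+27-13=41
Step 3: prey: 0+0-0=0; pred: 41+0-20=21
Step 4: prey: 0+0-0=0; pred: 21+0-10=11

Answer: 0 11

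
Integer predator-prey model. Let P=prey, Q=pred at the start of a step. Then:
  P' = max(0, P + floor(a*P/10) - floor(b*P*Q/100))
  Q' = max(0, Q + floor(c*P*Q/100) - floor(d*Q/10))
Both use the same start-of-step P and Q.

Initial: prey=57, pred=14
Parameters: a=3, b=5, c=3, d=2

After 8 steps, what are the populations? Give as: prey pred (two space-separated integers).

Step 1: prey: 57+17-39=35; pred: 14+23-2=35
Step 2: prey: 35+10-61=0; pred: 35+36-7=64
Step 3: prey: 0+0-0=0; pred: 64+0-12=52
Step 4: prey: 0+0-0=0; pred: 52+0-10=42
Step 5: prey: 0+0-0=0; pred: 42+0-8=34
Step 6: prey: 0+0-0=0; pred: 34+0-6=28
Step 7: prey: 0+0-0=0; pred: 28+0-5=23
Step 8: prey: 0+0-0=0; pred: 23+0-4=19

Answer: 0 19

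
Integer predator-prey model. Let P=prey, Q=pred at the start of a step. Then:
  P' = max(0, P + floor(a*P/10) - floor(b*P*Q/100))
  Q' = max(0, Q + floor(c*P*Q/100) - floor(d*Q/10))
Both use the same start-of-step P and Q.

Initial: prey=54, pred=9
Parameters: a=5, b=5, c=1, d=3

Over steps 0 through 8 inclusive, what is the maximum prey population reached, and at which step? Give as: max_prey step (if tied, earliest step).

Answer: 57 1

Derivation:
Step 1: prey: 54+27-24=57; pred: 9+4-2=11
Step 2: prey: 57+28-31=54; pred: 11+6-3=14
Step 3: prey: 54+27-37=44; pred: 14+7-4=17
Step 4: prey: 44+22-37=29; pred: 17+7-5=19
Step 5: prey: 29+14-27=16; pred: 19+5-5=19
Step 6: prey: 16+8-15=9; pred: 19+3-5=17
Step 7: prey: 9+4-7=6; pred: 17+1-5=13
Step 8: prey: 6+3-3=6; pred: 13+0-3=10
Max prey = 57 at step 1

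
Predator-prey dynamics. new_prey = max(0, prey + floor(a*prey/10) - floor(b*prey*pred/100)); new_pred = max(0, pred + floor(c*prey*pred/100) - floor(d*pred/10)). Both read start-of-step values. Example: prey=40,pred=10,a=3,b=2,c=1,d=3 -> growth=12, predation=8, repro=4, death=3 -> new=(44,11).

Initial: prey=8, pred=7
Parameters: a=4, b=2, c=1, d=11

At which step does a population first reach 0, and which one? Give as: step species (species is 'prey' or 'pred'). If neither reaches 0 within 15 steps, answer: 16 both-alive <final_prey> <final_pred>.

Step 1: prey: 8+3-1=10; pred: 7+0-7=0
First extinction: pred at step 1

Answer: 1 pred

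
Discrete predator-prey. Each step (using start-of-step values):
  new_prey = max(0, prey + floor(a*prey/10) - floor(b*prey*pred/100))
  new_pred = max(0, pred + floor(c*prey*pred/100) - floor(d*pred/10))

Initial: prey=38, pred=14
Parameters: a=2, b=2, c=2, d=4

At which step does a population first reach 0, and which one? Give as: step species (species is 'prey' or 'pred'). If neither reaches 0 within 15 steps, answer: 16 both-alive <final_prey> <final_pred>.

Answer: 16 both-alive 14 2

Derivation:
Step 1: prey: 38+7-10=35; pred: 14+10-5=19
Step 2: prey: 35+7-13=29; pred: 19+13-7=25
Step 3: prey: 29+5-14=20; pred: 25+14-10=29
Step 4: prey: 20+4-11=13; pred: 29+11-11=29
Step 5: prey: 13+2-7=8; pred: 29+7-11=25
Step 6: prey: 8+1-4=5; pred: 25+4-10=19
Step 7: prey: 5+1-1=5; pred: 19+1-7=13
Step 8: prey: 5+1-1=5; pred: 13+1-5=9
Step 9: prey: 5+1-0=6; pred: 9+0-3=6
Step 10: prey: 6+1-0=7; pred: 6+0-2=4
Step 11: prey: 7+1-0=8; pred: 4+0-1=3
Step 12: prey: 8+1-0=9; pred: 3+0-1=2
Step 13: prey: 9+1-0=10; pred: 2+0-0=2
Step 14: prey: 10+2-0=12; pred: 2+0-0=2
Step 15: prey: 12+2-0=14; pred: 2+0-0=2
No extinction within 15 steps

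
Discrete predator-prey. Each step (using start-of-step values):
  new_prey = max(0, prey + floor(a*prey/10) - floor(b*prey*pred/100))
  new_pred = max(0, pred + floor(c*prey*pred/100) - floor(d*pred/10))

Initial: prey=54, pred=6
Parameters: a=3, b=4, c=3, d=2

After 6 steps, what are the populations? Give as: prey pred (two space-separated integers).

Answer: 0 39

Derivation:
Step 1: prey: 54+16-12=58; pred: 6+9-1=14
Step 2: prey: 58+17-32=43; pred: 14+24-2=36
Step 3: prey: 43+12-61=0; pred: 36+46-7=75
Step 4: prey: 0+0-0=0; pred: 75+0-15=60
Step 5: prey: 0+0-0=0; pred: 60+0-12=48
Step 6: prey: 0+0-0=0; pred: 48+0-9=39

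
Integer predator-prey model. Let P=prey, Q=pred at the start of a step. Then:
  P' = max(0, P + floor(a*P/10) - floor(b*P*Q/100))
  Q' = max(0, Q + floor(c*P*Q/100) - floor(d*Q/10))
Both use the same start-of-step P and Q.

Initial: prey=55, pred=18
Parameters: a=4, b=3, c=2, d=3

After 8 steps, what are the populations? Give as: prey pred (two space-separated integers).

Answer: 0 11

Derivation:
Step 1: prey: 55+22-29=48; pred: 18+19-5=32
Step 2: prey: 48+19-46=21; pred: 32+30-9=53
Step 3: prey: 21+8-33=0; pred: 53+22-15=60
Step 4: prey: 0+0-0=0; pred: 60+0-18=42
Step 5: prey: 0+0-0=0; pred: 42+0-12=30
Step 6: prey: 0+0-0=0; pred: 30+0-9=21
Step 7: prey: 0+0-0=0; pred: 21+0-6=15
Step 8: prey: 0+0-0=0; pred: 15+0-4=11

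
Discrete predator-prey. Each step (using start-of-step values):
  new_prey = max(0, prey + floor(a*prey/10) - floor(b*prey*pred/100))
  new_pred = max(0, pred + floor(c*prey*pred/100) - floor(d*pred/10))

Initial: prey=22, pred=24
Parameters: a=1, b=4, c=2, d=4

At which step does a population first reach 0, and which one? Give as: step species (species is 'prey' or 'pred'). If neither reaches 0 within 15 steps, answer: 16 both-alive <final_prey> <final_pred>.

Answer: 2 prey

Derivation:
Step 1: prey: 22+2-21=3; pred: 24+10-9=25
Step 2: prey: 3+0-3=0; pred: 25+1-10=16
First extinction: prey at step 2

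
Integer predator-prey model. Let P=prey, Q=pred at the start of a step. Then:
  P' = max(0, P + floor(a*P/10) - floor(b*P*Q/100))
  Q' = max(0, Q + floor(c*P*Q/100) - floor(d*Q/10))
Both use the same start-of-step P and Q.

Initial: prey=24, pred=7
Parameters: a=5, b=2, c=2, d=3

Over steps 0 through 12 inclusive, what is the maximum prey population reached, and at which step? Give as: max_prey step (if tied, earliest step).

Answer: 66 4

Derivation:
Step 1: prey: 24+12-3=33; pred: 7+3-2=8
Step 2: prey: 33+16-5=44; pred: 8+5-2=11
Step 3: prey: 44+22-9=57; pred: 11+9-3=17
Step 4: prey: 57+28-19=66; pred: 17+19-5=31
Step 5: prey: 66+33-40=59; pred: 31+40-9=62
Step 6: prey: 59+29-73=15; pred: 62+73-18=117
Step 7: prey: 15+7-35=0; pred: 117+35-35=117
Step 8: prey: 0+0-0=0; pred: 117+0-35=82
Step 9: prey: 0+0-0=0; pred: 82+0-24=58
Step 10: prey: 0+0-0=0; pred: 58+0-17=41
Step 11: prey: 0+0-0=0; pred: 41+0-12=29
Step 12: prey: 0+0-0=0; pred: 29+0-8=21
Max prey = 66 at step 4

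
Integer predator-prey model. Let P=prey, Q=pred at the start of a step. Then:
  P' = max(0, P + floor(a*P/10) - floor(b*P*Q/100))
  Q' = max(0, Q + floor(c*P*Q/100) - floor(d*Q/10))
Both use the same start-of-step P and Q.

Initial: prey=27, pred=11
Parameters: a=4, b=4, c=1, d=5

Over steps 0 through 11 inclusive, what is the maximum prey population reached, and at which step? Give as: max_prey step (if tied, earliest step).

Step 1: prey: 27+10-11=26; pred: 11+2-5=8
Step 2: prey: 26+10-8=28; pred: 8+2-4=6
Step 3: prey: 28+11-6=33; pred: 6+1-3=4
Step 4: prey: 33+13-5=41; pred: 4+1-2=3
Step 5: prey: 41+16-4=53; pred: 3+1-1=3
Step 6: prey: 53+21-6=68; pred: 3+1-1=3
Step 7: prey: 68+27-8=87; pred: 3+2-1=4
Step 8: prey: 87+34-13=108; pred: 4+3-2=5
Step 9: prey: 108+43-21=130; pred: 5+5-2=8
Step 10: prey: 130+52-41=141; pred: 8+10-4=14
Step 11: prey: 141+56-78=119; pred: 14+19-7=26
Max prey = 141 at step 10

Answer: 141 10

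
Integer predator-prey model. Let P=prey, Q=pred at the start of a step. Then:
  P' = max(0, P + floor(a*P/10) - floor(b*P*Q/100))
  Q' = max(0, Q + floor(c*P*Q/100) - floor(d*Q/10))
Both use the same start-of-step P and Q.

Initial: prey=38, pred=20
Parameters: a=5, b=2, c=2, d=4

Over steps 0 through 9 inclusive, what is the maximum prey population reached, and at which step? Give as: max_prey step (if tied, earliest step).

Step 1: prey: 38+19-15=42; pred: 20+15-8=27
Step 2: prey: 42+21-22=41; pred: 27+22-10=39
Step 3: prey: 41+20-31=30; pred: 39+31-15=55
Step 4: prey: 30+15-33=12; pred: 55+33-22=66
Step 5: prey: 12+6-15=3; pred: 66+15-26=55
Step 6: prey: 3+1-3=1; pred: 55+3-22=36
Step 7: prey: 1+0-0=1; pred: 36+0-14=22
Step 8: prey: 1+0-0=1; pred: 22+0-8=14
Step 9: prey: 1+0-0=1; pred: 14+0-5=9
Max prey = 42 at step 1

Answer: 42 1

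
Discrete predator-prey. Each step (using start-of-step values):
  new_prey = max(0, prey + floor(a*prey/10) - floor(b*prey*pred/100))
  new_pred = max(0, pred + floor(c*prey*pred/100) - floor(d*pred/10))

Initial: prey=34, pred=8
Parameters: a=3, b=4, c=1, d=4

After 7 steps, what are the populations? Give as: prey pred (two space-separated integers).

Step 1: prey: 34+10-10=34; pred: 8+2-3=7
Step 2: prey: 34+10-9=35; pred: 7+2-2=7
Step 3: prey: 35+10-9=36; pred: 7+2-2=7
Step 4: prey: 36+10-10=36; pred: 7+2-2=7
Step 5: prey: 36+10-10=36; pred: 7+2-2=7
Step 6: prey: 36+10-10=36; pred: 7+2-2=7
Step 7: prey: 36+10-10=36; pred: 7+2-2=7

Answer: 36 7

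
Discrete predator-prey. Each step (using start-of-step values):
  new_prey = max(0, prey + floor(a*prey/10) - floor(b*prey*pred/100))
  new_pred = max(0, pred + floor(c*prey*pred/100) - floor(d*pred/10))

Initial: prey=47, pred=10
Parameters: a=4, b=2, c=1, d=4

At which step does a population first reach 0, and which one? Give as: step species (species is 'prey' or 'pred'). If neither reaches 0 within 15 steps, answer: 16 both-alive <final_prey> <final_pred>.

Step 1: prey: 47+18-9=56; pred: 10+4-4=10
Step 2: prey: 56+22-11=67; pred: 10+5-4=11
Step 3: prey: 67+26-14=79; pred: 11+7-4=14
Step 4: prey: 79+31-22=88; pred: 14+11-5=20
Step 5: prey: 88+35-35=88; pred: 20+17-8=29
Step 6: prey: 88+35-51=72; pred: 29+25-11=43
Step 7: prey: 72+28-61=39; pred: 43+30-17=56
Step 8: prey: 39+15-43=11; pred: 56+21-22=55
Step 9: prey: 11+4-12=3; pred: 55+6-22=39
Step 10: prey: 3+1-2=2; pred: 39+1-15=25
Step 11: prey: 2+0-1=1; pred: 25+0-10=15
Step 12: prey: 1+0-0=1; pred: 15+0-6=9
Step 13: prey: 1+0-0=1; pred: 9+0-3=6
Step 14: prey: 1+0-0=1; pred: 6+0-2=4
Step 15: prey: 1+0-0=1; pred: 4+0-1=3
No extinction within 15 steps

Answer: 16 both-alive 1 3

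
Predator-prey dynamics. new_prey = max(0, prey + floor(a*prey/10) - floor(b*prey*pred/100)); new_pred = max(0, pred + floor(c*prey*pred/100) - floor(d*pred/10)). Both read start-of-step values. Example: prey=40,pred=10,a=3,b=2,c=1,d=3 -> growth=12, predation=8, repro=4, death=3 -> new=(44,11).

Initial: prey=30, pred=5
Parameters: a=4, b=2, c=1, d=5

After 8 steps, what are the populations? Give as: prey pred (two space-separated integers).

Answer: 194 46

Derivation:
Step 1: prey: 30+12-3=39; pred: 5+1-2=4
Step 2: prey: 39+15-3=51; pred: 4+1-2=3
Step 3: prey: 51+20-3=68; pred: 3+1-1=3
Step 4: prey: 68+27-4=91; pred: 3+2-1=4
Step 5: prey: 91+36-7=120; pred: 4+3-2=5
Step 6: prey: 120+48-12=156; pred: 5+6-2=9
Step 7: prey: 156+62-28=190; pred: 9+14-4=19
Step 8: prey: 190+76-72=194; pred: 19+36-9=46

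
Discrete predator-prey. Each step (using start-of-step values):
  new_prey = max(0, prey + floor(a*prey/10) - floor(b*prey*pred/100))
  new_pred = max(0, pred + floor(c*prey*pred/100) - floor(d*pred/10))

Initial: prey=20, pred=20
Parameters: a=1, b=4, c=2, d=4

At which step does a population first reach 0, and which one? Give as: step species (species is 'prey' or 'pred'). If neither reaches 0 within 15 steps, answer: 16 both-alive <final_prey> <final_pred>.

Answer: 16 both-alive 1 2

Derivation:
Step 1: prey: 20+2-16=6; pred: 20+8-8=20
Step 2: prey: 6+0-4=2; pred: 20+2-8=14
Step 3: prey: 2+0-1=1; pred: 14+0-5=9
Step 4: prey: 1+0-0=1; pred: 9+0-3=6
Step 5: prey: 1+0-0=1; pred: 6+0-2=4
Step 6: prey: 1+0-0=1; pred: 4+0-1=3
Step 7: prey: 1+0-0=1; pred: 3+0-1=2
Step 8: prey: 1+0-0=1; pred: 2+0-0=2
Steps 9-15: state stable at prey=1, pred=2 (no change)
No extinction within 15 steps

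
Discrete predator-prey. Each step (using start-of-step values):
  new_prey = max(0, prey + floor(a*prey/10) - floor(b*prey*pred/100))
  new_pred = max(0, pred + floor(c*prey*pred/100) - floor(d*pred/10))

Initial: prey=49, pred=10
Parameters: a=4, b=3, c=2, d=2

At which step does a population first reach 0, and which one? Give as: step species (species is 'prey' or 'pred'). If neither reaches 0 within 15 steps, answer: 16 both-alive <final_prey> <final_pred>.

Answer: 4 prey

Derivation:
Step 1: prey: 49+19-14=54; pred: 10+9-2=17
Step 2: prey: 54+21-27=48; pred: 17+18-3=32
Step 3: prey: 48+19-46=21; pred: 32+30-6=56
Step 4: prey: 21+8-35=0; pred: 56+23-11=68
First extinction: prey at step 4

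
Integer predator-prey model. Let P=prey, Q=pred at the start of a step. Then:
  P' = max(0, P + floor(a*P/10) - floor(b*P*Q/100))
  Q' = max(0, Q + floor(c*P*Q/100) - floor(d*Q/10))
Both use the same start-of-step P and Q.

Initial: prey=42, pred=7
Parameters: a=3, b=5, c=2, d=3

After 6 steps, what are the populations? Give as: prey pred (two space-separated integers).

Answer: 1 12

Derivation:
Step 1: prey: 42+12-14=40; pred: 7+5-2=10
Step 2: prey: 40+12-20=32; pred: 10+8-3=15
Step 3: prey: 32+9-24=17; pred: 15+9-4=20
Step 4: prey: 17+5-17=5; pred: 20+6-6=20
Step 5: prey: 5+1-5=1; pred: 20+2-6=16
Step 6: prey: 1+0-0=1; pred: 16+0-4=12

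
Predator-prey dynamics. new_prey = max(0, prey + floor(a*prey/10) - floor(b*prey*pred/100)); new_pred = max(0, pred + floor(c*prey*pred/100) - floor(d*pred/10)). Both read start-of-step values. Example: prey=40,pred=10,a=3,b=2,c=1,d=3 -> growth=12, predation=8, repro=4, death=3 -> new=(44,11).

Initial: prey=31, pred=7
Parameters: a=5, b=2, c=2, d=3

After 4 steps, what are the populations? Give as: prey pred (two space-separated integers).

Answer: 69 52

Derivation:
Step 1: prey: 31+15-4=42; pred: 7+4-2=9
Step 2: prey: 42+21-7=56; pred: 9+7-2=14
Step 3: prey: 56+28-15=69; pred: 14+15-4=25
Step 4: prey: 69+34-34=69; pred: 25+34-7=52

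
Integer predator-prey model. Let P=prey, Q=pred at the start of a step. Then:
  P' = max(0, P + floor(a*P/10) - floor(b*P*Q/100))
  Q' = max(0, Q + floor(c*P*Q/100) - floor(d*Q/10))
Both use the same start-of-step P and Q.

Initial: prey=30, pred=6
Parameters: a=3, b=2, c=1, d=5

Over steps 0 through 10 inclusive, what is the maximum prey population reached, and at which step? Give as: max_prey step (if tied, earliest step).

Step 1: prey: 30+9-3=36; pred: 6+1-3=4
Step 2: prey: 36+10-2=44; pred: 4+1-2=3
Step 3: prey: 44+13-2=55; pred: 3+1-1=3
Step 4: prey: 55+16-3=68; pred: 3+1-1=3
Step 5: prey: 68+20-4=84; pred: 3+2-1=4
Step 6: prey: 84+25-6=103; pred: 4+3-2=5
Step 7: prey: 103+30-10=123; pred: 5+5-2=8
Step 8: prey: 123+36-19=140; pred: 8+9-4=13
Step 9: prey: 140+42-36=146; pred: 13+18-6=25
Step 10: prey: 146+43-73=116; pred: 25+36-12=49
Max prey = 146 at step 9

Answer: 146 9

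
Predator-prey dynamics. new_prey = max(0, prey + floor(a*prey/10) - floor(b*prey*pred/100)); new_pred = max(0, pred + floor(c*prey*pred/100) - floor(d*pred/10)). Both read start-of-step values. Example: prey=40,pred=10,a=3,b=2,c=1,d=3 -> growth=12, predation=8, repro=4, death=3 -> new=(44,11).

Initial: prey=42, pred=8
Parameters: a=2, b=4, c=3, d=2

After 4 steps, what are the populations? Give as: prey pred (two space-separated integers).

Answer: 0 36

Derivation:
Step 1: prey: 42+8-13=37; pred: 8+10-1=17
Step 2: prey: 37+7-25=19; pred: 17+18-3=32
Step 3: prey: 19+3-24=0; pred: 32+18-6=44
Step 4: prey: 0+0-0=0; pred: 44+0-8=36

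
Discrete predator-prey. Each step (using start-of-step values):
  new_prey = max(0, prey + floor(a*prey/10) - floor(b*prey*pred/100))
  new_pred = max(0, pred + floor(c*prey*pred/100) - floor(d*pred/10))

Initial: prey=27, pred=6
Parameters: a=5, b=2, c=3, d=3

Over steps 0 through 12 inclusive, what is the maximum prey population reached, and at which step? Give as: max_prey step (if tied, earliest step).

Answer: 58 3

Derivation:
Step 1: prey: 27+13-3=37; pred: 6+4-1=9
Step 2: prey: 37+18-6=49; pred: 9+9-2=16
Step 3: prey: 49+24-15=58; pred: 16+23-4=35
Step 4: prey: 58+29-40=47; pred: 35+60-10=85
Step 5: prey: 47+23-79=0; pred: 85+119-25=179
Step 6: prey: 0+0-0=0; pred: 179+0-53=126
Step 7: prey: 0+0-0=0; pred: 126+0-37=89
Step 8: prey: 0+0-0=0; pred: 89+0-26=63
Step 9: prey: 0+0-0=0; pred: 63+0-18=45
Step 10: prey: 0+0-0=0; pred: 45+0-13=32
Step 11: prey: 0+0-0=0; pred: 32+0-9=23
Step 12: prey: 0+0-0=0; pred: 23+0-6=17
Max prey = 58 at step 3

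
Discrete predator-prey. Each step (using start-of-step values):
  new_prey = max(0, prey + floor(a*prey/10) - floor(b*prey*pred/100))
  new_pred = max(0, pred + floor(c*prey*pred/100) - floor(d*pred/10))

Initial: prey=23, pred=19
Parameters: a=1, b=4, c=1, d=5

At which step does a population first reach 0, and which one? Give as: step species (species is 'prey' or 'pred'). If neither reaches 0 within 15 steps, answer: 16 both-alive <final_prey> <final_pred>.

Answer: 16 both-alive 3 1

Derivation:
Step 1: prey: 23+2-17=8; pred: 19+4-9=14
Step 2: prey: 8+0-4=4; pred: 14+1-7=8
Step 3: prey: 4+0-1=3; pred: 8+0-4=4
Step 4: prey: 3+0-0=3; pred: 4+0-2=2
Step 5: prey: 3+0-0=3; pred: 2+0-1=1
Step 6: prey: 3+0-0=3; pred: 1+0-0=1
Steps 7-15: state stable at prey=3, pred=1 (no change)
No extinction within 15 steps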